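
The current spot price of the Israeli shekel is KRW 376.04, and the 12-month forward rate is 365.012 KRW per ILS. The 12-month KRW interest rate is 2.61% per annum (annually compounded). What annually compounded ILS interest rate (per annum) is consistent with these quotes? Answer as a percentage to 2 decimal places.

T = 1 year.
CIP gives F = S · g_KRW/g_ILS, so g_KRW/g_ILS = 365.012/376.04 = 0.9706733.
KRW growth factor: (1 + 0.0261)^1 = 1.026100.
That pins the ILS growth at 1.0571013.
Annualise: 1.0571013^(1/1) − 1 = 0.057101 = 5.71%.

5.71%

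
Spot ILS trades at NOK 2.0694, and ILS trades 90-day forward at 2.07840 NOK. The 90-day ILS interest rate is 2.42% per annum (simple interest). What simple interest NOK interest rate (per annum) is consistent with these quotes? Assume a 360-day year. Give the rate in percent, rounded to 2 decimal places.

T = 90/360 years.
By CIP, F/S equals the NOK-to-ILS growth ratio: 2.0784/2.0694 = 1.0043491.
The ILS side grows by 1 + 0.0242×90/360 = 1.006050.
Hence g_NOK = 1.0104254.
(1.0104254 − 1)/T = 0.041702, i.e. 4.17%.

4.17%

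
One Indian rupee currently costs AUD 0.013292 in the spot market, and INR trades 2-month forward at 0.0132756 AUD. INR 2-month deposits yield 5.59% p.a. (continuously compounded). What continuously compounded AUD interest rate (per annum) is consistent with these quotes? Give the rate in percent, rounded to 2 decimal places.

4.85%

T = 2/12 years.
CIP gives F = S · g_AUD/g_INR, so g_AUD/g_INR = 0.0132756/0.013292 = 0.9987662.
INR growth factor: e^(0.0559×2/12) = 1.0093602.
So the AUD growth factor = 1.0081149.
r = ln(1.0081149)/(2/12) = 0.048493 → 4.85%.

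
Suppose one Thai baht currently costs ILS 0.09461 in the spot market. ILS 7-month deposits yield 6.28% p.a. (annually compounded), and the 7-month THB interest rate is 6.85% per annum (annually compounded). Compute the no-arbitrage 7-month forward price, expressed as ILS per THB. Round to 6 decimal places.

0.094315

T = 7/12 years.
ILS accumulates by (1 + 0.0628)^(7/12) = 1.0361677.
THB accumulates by (1 + 0.0685)^(7/12) = 1.0394058.
CIP: F = S · (grow ILS)/(grow THB) = 0.09461 × 1.0361677/1.0394058 = 0.09431526 ILS per THB.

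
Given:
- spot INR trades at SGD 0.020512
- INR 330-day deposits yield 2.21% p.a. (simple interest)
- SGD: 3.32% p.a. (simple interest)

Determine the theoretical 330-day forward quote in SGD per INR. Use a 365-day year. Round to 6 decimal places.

0.020714

T = 330/365 years.
SGD accumulates by 1 + 0.0332×330/365 = 1.0300164.
Growth of 1 INR over T: 1 + 0.0221×330/365 = 1.0199808.
Forward (SGD per INR) = 0.020512 × 1.0300164 / 1.0199808 = 0.02071382.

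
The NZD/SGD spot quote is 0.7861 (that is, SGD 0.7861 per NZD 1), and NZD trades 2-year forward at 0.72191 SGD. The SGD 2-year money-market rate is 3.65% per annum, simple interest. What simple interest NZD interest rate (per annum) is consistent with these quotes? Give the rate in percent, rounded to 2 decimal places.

8.42%

T = 2 years.
CIP gives F = S · g_SGD/g_NZD, so g_SGD/g_NZD = 0.72191/0.7861 = 0.9183437.
SGD growth factor: 1 + 0.0365×2 = 1.073000.
Hence g_NZD = 1.1684079.
(1.1684079 − 1)/T = 0.084204, i.e. 8.42%.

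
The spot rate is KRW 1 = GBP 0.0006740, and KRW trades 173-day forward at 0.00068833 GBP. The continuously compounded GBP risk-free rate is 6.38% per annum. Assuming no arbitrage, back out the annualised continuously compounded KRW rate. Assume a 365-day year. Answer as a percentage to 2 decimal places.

T = 173/365 years.
F/S = 0.00068833/0.000674 = 1.0212611 = (growth of GBP) / (growth of KRW).
GBP growth factor: e^(0.0638×173/365) = 1.0307013.
So the KRW growth factor = 1.0092437.
Take logs: ln 1.0092437 / (173/365) = 0.019413, so 1.94%.

1.94%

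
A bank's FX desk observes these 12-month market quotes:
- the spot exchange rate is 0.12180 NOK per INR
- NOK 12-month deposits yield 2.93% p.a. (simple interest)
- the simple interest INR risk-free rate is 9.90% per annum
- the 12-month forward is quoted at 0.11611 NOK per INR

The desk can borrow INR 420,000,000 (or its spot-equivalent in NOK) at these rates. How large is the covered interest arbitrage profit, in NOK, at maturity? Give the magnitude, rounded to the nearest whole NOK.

T = 1 year.
Keep in INR, deliver into the forward: 420,000,000·1.099000·0.11611 = NOK 53,594,053.80.
Swap to NOK now, deposit: 420,000,000·0.12180·1.029300 = NOK 52,654,870.80.
The quoted forward overvalues INR, so borrow NOK, buy INR at spot, deposit the INR at 9.90%, and sell the proceeds forward at 0.11611.
Profit = 53,594,053.80 − 52,654,870.80 = NOK 939,183.

NOK 939,183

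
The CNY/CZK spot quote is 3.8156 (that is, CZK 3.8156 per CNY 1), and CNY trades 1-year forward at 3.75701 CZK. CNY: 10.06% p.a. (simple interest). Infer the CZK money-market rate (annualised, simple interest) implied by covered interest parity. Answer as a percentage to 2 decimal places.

T = 1 year.
F/S = 3.75701/3.8156 = 0.9846446 = (growth of CZK) / (growth of CNY).
The CNY side grows by 1 + 0.1006×1 = 1.100600.
Hence g_CZK = 1.0836998.
(1.0836998 − 1)/T = 0.083700, i.e. 8.37%.

8.37%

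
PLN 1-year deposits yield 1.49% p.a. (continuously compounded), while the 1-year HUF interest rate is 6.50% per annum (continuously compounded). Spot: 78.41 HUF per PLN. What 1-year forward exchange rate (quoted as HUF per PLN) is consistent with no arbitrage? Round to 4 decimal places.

T = 1 year.
HUF accumulates by e^(0.0650×1) = 1.06715902.
PLN growth factor: e^(0.0149×1) = 1.01501156.
Forward (HUF per PLN) = 78.41 × 1.06715902 / 1.01501156 = 82.438410.

82.4384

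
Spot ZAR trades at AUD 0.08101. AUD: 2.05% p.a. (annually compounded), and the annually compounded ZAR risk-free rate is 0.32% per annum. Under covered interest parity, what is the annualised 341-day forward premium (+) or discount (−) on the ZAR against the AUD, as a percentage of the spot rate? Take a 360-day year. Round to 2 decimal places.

+1.72%

T = 341/360 years.
No-arbitrage forward: 0.08101 × 1.0194076 / 1.0030309 = 0.08233267 AUD/ZAR.
(F − S)/S ÷ T = (0.08233267 − 0.08101)/0.08101/(341/360) = 0.017237 → 1.72%.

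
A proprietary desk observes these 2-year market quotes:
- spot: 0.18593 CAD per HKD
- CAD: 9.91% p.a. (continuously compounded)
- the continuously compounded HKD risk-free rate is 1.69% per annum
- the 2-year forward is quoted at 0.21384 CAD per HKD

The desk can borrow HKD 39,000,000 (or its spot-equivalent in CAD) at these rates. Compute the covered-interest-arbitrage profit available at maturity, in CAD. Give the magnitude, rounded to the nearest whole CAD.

T = 2 years.
Route A — deposit HKD, sell forward: 39,000,000 × 1.03437771 × 0.21384 = CAD 8,626,461.85.
Route B — convert at spot, deposit CAD: 39,000,000 × 0.18593 × 1.219206211 = CAD 8,840,793.42.
The quoted forward undervalues HKD, so borrow HKD, convert to CAD at spot, deposit the CAD at 9.91%, and buy HKD forward at 0.21384 to cover the loan.
Profit = 8,840,793.42 − 8,626,461.85 = CAD 214,332.

CAD 214,332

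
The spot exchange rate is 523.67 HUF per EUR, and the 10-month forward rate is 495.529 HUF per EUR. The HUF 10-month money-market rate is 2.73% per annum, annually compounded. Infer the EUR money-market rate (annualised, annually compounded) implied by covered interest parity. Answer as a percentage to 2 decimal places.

9.77%

T = 10/12 years.
CIP gives F = S · g_HUF/g_EUR, so g_HUF/g_EUR = 495.529/523.67 = 0.9462620.
HUF growth factor: (1 + 0.0273)^(10/12) = 1.0226988.
So the EUR growth factor = 1.0807776.
r = 1.0807776^(12/10) − 1 = 0.097700 → 9.77%.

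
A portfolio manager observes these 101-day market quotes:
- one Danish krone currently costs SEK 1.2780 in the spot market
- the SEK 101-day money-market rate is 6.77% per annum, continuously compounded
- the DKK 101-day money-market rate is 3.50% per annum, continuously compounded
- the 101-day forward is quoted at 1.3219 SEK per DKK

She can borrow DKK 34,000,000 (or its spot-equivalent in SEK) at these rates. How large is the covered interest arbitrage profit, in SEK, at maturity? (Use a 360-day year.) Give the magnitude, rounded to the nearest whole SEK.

T = 101/360 years.
Keep in DKK, deliver into the forward: 34,000,000·1.0098678134·1.3219 = SEK 45,388,104.93.
Swap to SEK now, deposit: 34,000,000·1.2780·1.0191751372 = SEK 44,285,198.06.
The quoted forward overvalues DKK, so borrow SEK, buy DKK at spot, deposit the DKK at 3.50%, and sell the proceeds forward at 1.3219.
The gap between the two covered legs is SEK 1,102,907.

SEK 1,102,907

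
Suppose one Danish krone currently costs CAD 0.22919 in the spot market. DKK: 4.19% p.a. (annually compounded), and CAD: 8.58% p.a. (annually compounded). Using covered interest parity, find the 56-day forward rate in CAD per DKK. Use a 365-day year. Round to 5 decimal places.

0.23065

T = 56/365 years.
Growth of 1 CAD over T: (1 + 0.0858)^(56/365) = 1.0127096.
DKK accumulates by (1 + 0.0419)^(56/365) = 1.0063173.
Forward (CAD per DKK) = 0.22919 × 1.0127096 / 1.0063173 = 0.2306459.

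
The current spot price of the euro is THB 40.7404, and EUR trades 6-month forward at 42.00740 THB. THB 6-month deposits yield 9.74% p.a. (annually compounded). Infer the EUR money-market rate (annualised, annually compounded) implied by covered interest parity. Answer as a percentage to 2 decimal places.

T = 6/12 years.
By CIP, F/S equals the THB-to-EUR growth ratio: 42.0074/40.7404 = 1.0310994.
THB growth factor: (1 + 0.0974)^(6/12) = 1.0475686.
That pins the EUR growth at 1.0159725.
Annualise: 1.0159725^(12/6) − 1 = 0.032200 = 3.22%.

3.22%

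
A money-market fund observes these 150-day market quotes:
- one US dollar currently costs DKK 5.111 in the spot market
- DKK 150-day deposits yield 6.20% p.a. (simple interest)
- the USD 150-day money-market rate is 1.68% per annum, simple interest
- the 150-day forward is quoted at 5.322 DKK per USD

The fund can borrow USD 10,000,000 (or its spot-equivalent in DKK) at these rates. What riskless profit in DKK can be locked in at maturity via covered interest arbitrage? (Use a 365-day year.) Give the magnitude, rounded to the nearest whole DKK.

DKK 1,175,182

T = 150/365 years.
Route A — deposit USD, sell forward: 10,000,000 × 1.0069041096 × 5.322 = DKK 53,587,436.71.
Route B — convert at spot, deposit DKK: 10,000,000 × 5.111 × 1.0254794521 = DKK 52,412,254.80.
The quoted forward overvalues USD, so borrow DKK, buy USD at spot, deposit the USD at 1.68%, and sell the proceeds forward at 5.322.
Arbitrage profit = |53,587,436.71 − 52,412,254.80| = DKK 1,175,182.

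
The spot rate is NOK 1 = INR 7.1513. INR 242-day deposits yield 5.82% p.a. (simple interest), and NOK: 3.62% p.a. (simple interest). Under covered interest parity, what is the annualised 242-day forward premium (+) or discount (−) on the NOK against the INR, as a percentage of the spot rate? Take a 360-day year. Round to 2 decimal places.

T = 242/360 years.
F = S · g_INR/g_NOK = 7.1513 × 1.0391233/1.0243344 = 7.2545474.
Annualised premium = (F − S)/S × (1/T) = (7.2545474 − 7.1513)/7.1513 ÷ (242/360) = 2.15%.

+2.15%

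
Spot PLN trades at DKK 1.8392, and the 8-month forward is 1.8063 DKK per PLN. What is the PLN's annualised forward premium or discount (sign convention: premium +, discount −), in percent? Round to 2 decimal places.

T = 8/12 years.
Period premium: (1.8063 − 1.8392)/1.8392 = -0.0178882.
Annualise by dividing by T: -0.0178882 / (8/12) = -0.026832 → -2.68%.

-2.68%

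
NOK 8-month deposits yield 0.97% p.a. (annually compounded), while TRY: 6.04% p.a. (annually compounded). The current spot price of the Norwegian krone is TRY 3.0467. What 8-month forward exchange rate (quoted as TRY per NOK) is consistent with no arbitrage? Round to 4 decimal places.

T = 8/12 years.
TRY accumulates by (1 + 0.0604)^(8/12) = 1.0398718.
Growth of 1 NOK over T: (1 + 0.0097)^(8/12) = 1.0064563.
So F = 3.0467 × 1.0398718 / 1.0064563 = 3.147854 (TRY/NOK).

3.1479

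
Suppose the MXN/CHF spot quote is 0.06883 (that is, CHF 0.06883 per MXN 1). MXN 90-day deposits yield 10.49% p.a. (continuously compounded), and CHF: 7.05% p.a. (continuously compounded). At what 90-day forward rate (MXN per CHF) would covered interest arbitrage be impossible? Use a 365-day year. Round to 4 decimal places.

14.6523

T = 90/365 years.
Growth of 1 CHF over T: e^(0.0705×90/365) = 1.01753554.
MXN growth factor: e^(0.1049×90/365) = 1.02620317.
CIP: F = S · (grow CHF)/(grow MXN) = 0.06883 × 1.01753554/1.02620317 = 0.068248640 CHF per MXN.
Invert for MXN per CHF: 1 / 0.068248640 = 14.6523.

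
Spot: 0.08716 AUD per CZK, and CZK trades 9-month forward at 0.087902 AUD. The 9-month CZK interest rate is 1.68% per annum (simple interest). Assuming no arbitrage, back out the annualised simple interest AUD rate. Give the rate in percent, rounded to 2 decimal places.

2.83%

T = 9/12 years.
By CIP, F/S equals the AUD-to-CZK growth ratio: 0.087902/0.08716 = 1.0085131.
CZK growth factor: 1 + 0.0168×9/12 = 1.012600.
That pins the AUD growth at 1.0212204.
(1.0212204 − 1)/T = 0.028294, i.e. 2.83%.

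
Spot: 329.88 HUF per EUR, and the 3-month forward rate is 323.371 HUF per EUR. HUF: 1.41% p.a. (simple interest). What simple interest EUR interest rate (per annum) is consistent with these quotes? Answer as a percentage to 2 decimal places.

9.49%

T = 3/12 years.
By CIP, F/S equals the HUF-to-EUR growth ratio: 323.371/329.88 = 0.9802686.
HUF growth factor: 1 + 0.0141×3/12 = 1.003525.
That pins the EUR growth at 1.0237245.
r = (1.0237245 − 1)/(3/12) = 0.094898 → 9.49%.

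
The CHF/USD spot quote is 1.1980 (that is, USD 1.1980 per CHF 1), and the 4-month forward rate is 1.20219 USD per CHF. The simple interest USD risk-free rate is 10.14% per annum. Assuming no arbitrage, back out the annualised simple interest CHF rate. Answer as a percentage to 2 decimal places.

T = 4/12 years.
By CIP, F/S equals the USD-to-CHF growth ratio: 1.20219/1.198 = 1.0034975.
The USD side grows by 1 + 0.1014×4/12 = 1.033800.
So the CHF growth factor = 1.0301969.
r = (1.0301969 − 1)/(4/12) = 0.090591 → 9.06%.

9.06%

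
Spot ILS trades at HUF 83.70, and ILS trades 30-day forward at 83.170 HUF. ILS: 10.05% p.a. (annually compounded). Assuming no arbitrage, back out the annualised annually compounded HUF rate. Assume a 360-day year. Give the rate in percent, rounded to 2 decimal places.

T = 30/360 years.
By CIP, F/S equals the HUF-to-ILS growth ratio: 83.17/83.7 = 0.9936679.
The ILS side grows by (1 + 0.1005)^(30/360) = 1.0080123.
That pins the HUF growth at 1.0016295.
r = 1.0016295^(360/30) − 1 = 0.019730 → 1.97%.

1.97%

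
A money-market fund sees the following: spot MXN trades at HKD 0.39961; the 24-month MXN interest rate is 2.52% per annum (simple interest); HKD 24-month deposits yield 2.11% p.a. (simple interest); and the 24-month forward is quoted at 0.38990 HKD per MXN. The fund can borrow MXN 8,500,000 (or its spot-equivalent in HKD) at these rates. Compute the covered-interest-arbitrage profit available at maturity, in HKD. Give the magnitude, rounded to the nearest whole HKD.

HKD 58,842

T = 2 years.
Keep in MXN, deliver into the forward: 8,500,000·1.050400·0.38990 = HKD 3,481,183.16.
Swap to HKD now, deposit: 8,500,000·0.39961·1.042200 = HKD 3,540,025.11.
The quoted forward undervalues MXN, so borrow MXN, convert to HKD at spot, deposit the HKD at 2.11%, and buy MXN forward at 0.38990 to cover the loan.
The gap between the two covered legs is HKD 58,842.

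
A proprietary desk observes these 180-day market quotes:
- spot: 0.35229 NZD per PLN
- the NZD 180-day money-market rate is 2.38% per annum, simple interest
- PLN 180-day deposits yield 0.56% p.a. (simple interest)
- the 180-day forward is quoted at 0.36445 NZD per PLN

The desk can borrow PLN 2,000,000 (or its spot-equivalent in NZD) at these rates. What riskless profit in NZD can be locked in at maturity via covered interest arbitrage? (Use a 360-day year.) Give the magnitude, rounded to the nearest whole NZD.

NZD 17,976

T = 180/360 years.
Invest the PLN and cover forward: 2,000,000 × 1.002800 × 0.36445 = NZD 730,940.92.
Convert at spot and invest in NZD: 2,000,000 × 0.35229 × 1.011900 = NZD 712,964.50.
The quoted forward overvalues PLN, so borrow NZD, buy PLN at spot, deposit the PLN at 0.56%, and sell the proceeds forward at 0.36445.
Arbitrage profit = |730,940.92 − 712,964.50| = NZD 17,976.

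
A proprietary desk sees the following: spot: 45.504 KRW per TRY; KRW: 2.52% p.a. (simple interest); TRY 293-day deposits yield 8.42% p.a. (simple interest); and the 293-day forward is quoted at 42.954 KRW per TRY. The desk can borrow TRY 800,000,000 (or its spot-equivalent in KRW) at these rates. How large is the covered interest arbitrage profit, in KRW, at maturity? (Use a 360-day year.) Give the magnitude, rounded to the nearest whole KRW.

T = 293/360 years.
Invest the TRY and cover forward: 800,000,000 × 1.068529444444 × 42.954 = KRW 36,718,091,005.32.
Convert at spot and invest in KRW: 800,000,000 × 45.504 × 1.020510 = KRW 37,149,829,632.00.
The quoted forward undervalues TRY, so borrow TRY, convert to KRW at spot, deposit the KRW at 2.52%, and buy TRY forward at 42.954 to cover the loan.
The gap between the two covered legs is KRW 431,738,627.

KRW 431,738,627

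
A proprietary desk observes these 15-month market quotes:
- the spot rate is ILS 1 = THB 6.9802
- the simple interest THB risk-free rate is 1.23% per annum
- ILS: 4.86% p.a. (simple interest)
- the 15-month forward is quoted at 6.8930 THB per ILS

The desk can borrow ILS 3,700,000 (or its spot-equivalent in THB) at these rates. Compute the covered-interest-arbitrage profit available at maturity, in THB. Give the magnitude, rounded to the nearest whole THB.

T = 15/12 years.
Route A — deposit ILS, sell forward: 3,700,000 × 1.060750 × 6.8930 = THB 27,053,474.08.
Route B — convert at spot, deposit THB: 3,700,000 × 6.9802 × 1.015375 = THB 26,223,826.13.
The quoted forward overvalues ILS, so borrow THB, buy ILS at spot, deposit the ILS at 4.86%, and sell the proceeds forward at 6.8930.
Profit = 27,053,474.08 − 26,223,826.13 = THB 829,648.

THB 829,648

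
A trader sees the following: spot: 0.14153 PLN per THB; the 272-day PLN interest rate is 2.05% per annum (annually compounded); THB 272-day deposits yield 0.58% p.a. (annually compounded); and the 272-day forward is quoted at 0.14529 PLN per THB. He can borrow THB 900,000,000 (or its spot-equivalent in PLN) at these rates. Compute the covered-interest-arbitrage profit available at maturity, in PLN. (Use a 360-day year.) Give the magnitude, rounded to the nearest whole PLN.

T = 272/360 years.
Keep in THB, deliver into the forward: 900,000,000·1.00437912316·0.14529 = PLN 131,333,618.52.
Swap to PLN now, deposit: 900,000,000·0.14153·1.01545040689 = PLN 129,345,026.48.
The quoted forward overvalues THB, so borrow PLN, buy THB at spot, deposit the THB at 0.58%, and sell the proceeds forward at 0.14529.
Profit = 131,333,618.52 − 129,345,026.48 = PLN 1,988,592.

PLN 1,988,592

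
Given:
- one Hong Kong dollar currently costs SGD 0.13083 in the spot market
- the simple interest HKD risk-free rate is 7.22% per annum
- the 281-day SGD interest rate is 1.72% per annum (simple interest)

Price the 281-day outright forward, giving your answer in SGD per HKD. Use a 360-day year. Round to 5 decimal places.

0.12551

T = 281/360 years.
SGD accumulates by 1 + 0.0172×281/360 = 1.0134256.
HKD growth factor: 1 + 0.0722×281/360 = 1.0563561.
So F = 0.13083 × 1.0134256 / 1.0563561 = 0.1255130 (SGD/HKD).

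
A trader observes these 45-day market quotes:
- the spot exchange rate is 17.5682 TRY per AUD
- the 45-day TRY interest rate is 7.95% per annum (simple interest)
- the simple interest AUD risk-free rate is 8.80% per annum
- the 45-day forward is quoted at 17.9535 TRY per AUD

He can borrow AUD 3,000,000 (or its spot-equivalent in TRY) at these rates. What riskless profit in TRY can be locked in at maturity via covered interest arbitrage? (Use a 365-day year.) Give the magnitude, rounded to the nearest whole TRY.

T = 45/365 years.
Keep in AUD, deliver into the forward: 3,000,000·1.0108493151·17.9535 = TRY 54,444,849.54.
Swap to TRY now, deposit: 3,000,000·17.5682·1.0098013699 = TRY 53,221,177.28.
The quoted forward overvalues AUD, so borrow TRY, buy AUD at spot, deposit the AUD at 8.80%, and sell the proceeds forward at 17.9535.
The gap between the two covered legs is TRY 1,223,672.

TRY 1,223,672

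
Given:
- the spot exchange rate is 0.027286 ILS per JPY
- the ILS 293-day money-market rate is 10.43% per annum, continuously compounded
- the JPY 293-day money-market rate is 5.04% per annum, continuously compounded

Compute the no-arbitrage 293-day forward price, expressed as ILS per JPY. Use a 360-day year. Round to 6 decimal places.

T = 293/360 years.
ILS accumulates by e^(0.1043×293/360) = 1.0885958.
JPY accumulates by e^(0.0504×293/360) = 1.0418729.
So F = 0.027286 × 1.0885958 / 1.0418729 = 0.02850964 (ILS/JPY).

0.028510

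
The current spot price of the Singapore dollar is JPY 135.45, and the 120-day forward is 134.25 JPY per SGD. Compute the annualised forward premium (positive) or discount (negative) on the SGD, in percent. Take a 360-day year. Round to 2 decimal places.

T = 120/360 years.
Period premium: (134.25 − 135.45)/135.45 = -0.0088594.
Per annum: -0.0088594 / (120/360) = -0.026578 = -2.66%.

-2.66%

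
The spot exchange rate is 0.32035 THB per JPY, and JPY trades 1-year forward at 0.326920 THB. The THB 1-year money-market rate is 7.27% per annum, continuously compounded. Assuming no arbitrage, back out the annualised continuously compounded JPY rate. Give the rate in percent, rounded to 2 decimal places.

T = 1 year.
F/S = 0.32692/0.32035 = 1.0205088 = (growth of THB) / (growth of JPY).
The THB side grows by e^(0.0727×1) = 1.0754079.
Hence g_JPY = 1.0537958.
Take logs: ln 1.0537958 / 1 = 0.052399, so 5.24%.

5.24%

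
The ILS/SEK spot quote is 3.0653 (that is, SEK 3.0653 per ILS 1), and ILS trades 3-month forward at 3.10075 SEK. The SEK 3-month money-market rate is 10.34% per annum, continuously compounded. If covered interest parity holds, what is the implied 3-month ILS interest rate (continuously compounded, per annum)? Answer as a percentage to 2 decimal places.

5.74%

T = 3/12 years.
By CIP, F/S equals the SEK-to-ILS growth ratio: 3.10075/3.0653 = 1.0115649.
SEK growth factor: e^(0.1034×3/12) = 1.026187.
So the ILS growth factor = 1.0144549.
Take logs: ln 1.0144549 / (3/12) = 0.057406, so 5.74%.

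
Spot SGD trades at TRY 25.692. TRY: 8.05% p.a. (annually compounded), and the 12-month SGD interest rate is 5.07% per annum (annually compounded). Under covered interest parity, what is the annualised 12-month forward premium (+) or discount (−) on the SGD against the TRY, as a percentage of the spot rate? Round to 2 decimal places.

+2.84%

T = 1 year.
No-arbitrage forward: 25.692 × 1.080500 / 1.050700 = 26.420678 TRY/SGD.
Annualised premium = (F − S)/S × (1/T) = (26.420678 − 25.692)/25.692 ÷ 1 = 2.84%.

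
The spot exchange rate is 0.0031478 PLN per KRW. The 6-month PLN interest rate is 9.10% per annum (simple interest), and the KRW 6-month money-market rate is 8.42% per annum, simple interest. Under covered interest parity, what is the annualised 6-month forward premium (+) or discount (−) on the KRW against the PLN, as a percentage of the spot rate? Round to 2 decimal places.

+0.65%

T = 6/12 years.
No-arbitrage forward: 0.0031478 × 1.045500 / 1.042100 = 0.0031580701 PLN/KRW.
Annualised premium = (F − S)/S × (1/T) = (0.0031580701 − 0.0031478)/0.0031478 ÷ (6/12) = 0.65%.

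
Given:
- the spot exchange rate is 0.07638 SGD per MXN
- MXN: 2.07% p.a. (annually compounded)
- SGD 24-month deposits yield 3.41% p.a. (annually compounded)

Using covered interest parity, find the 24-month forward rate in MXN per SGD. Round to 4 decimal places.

T = 2 years.
SGD growth factor: (1 + 0.0341)^2 = 1.06936281.
MXN growth factor: (1 + 0.0207)^2 = 1.04182849.
CIP: F = S · (grow SGD)/(grow MXN) = 0.07638 × 1.06936281/1.04182849 = 0.078398635 SGD per MXN.
Quoted the other way: 1/0.078398635 = 12.7553 MXN per SGD.

12.7553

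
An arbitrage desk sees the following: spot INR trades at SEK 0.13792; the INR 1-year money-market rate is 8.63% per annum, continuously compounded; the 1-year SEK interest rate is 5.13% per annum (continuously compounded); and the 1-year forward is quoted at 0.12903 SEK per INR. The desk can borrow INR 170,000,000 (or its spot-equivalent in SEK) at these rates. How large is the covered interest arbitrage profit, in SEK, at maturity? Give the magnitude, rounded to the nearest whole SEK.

T = 1 year.
Keep in INR, deliver into the forward: 170,000,000·1.0901333192·0.12903 = SEK 23,912,183.37.
Swap to SEK now, deposit: 170,000,000·0.13792·1.0526386375 = SEK 24,680,586.55.
The quoted forward undervalues INR, so borrow INR, convert to SEK at spot, deposit the SEK at 5.13%, and buy INR forward at 0.12903 to cover the loan.
Arbitrage profit = |23,912,183.37 − 24,680,586.55| = SEK 768,403.

SEK 768,403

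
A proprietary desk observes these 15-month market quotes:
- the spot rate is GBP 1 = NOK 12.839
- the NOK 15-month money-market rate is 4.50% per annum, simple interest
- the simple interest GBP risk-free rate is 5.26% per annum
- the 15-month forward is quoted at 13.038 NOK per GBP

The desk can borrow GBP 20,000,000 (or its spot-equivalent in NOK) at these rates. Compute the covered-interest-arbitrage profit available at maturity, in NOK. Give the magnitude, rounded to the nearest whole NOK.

T = 15/12 years.
Route A — deposit GBP, sell forward: 20,000,000 × 1.065750 × 13.038 = NOK 277,904,970.00.
Route B — convert at spot, deposit NOK: 20,000,000 × 12.839 × 1.056250 = NOK 271,223,875.00.
The quoted forward overvalues GBP, so borrow NOK, buy GBP at spot, deposit the GBP at 5.26%, and sell the proceeds forward at 13.038.
Arbitrage profit = |277,904,970.00 − 271,223,875.00| = NOK 6,681,095.

NOK 6,681,095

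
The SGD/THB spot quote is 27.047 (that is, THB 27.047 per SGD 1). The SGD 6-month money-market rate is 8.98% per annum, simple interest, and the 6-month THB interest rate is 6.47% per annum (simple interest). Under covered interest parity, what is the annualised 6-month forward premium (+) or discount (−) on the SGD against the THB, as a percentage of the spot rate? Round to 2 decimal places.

-2.40%

T = 6/12 years.
CIP forward (THB per SGD) = 27.047 × 1.032350/1.044900 = 26.722146.
Annualised premium = (F − S)/S × (1/T) = (26.722146 − 27.047)/27.047 ÷ (6/12) = -2.40%.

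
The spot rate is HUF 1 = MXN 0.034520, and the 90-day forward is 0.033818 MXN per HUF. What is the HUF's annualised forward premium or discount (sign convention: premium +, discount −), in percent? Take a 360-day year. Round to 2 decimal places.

-8.13%

T = 90/360 years.
HUF trades forward at -2.03360% vs spot over the period.
Annualise by dividing by T: -0.0203360 / (90/360) = -0.081344 → -8.13%.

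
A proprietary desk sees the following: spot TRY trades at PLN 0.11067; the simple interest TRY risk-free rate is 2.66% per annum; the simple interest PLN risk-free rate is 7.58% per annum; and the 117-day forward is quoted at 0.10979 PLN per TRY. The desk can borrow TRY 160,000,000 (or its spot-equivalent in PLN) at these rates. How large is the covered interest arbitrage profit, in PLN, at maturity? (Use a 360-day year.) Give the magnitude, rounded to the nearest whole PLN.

T = 117/360 years.
Invest the TRY and cover forward: 160,000,000 × 1.008645 × 0.10979 = PLN 17,718,261.53.
Convert at spot and invest in PLN: 160,000,000 × 0.11067 × 1.024635 = PLN 18,143,416.87.
The quoted forward undervalues TRY, so borrow TRY, convert to PLN at spot, deposit the PLN at 7.58%, and buy TRY forward at 0.10979 to cover the loan.
Arbitrage profit = |17,718,261.53 − 18,143,416.87| = PLN 425,155.

PLN 425,155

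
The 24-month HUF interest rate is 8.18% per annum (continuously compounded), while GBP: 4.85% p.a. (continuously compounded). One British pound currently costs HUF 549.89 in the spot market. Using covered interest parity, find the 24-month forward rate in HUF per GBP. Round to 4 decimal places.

T = 2 years.
Growth of 1 HUF over T: e^(0.0818×2) = 1.177743124.
GBP growth factor: e^(0.0485×2) = 1.101860374.
Forward (HUF per GBP) = 549.89 × 1.177743124 / 1.101860374 = 587.759740.

587.7597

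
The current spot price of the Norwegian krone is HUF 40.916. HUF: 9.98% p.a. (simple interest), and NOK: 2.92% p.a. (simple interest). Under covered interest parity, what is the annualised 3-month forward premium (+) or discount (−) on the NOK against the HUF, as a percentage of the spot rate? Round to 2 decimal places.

T = 3/12 years.
CIP forward (HUF per NOK) = 40.916 × 1.024950/1.007300 = 41.632934.
(F − S)/S ÷ T = (41.632934 − 40.916)/40.916/(3/12) = 0.070088 → 7.01%.

+7.01%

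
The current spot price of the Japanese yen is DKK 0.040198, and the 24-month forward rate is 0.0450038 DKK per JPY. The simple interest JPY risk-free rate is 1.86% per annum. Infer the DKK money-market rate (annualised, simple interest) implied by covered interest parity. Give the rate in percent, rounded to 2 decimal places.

8.06%

T = 2 years.
CIP gives F = S · g_DKK/g_JPY, so g_DKK/g_JPY = 0.0450038/0.040198 = 1.1195532.
The JPY side grows by 1 + 0.0186×2 = 1.037200.
That pins the DKK growth at 1.1612006.
(1.1612006 − 1)/T = 0.080600, i.e. 8.06%.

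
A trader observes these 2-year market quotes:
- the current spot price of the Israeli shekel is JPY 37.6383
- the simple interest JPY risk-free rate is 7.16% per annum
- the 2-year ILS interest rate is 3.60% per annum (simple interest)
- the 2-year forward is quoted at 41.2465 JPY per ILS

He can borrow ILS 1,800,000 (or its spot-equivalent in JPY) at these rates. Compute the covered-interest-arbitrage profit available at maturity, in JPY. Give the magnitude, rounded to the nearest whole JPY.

T = 2 years.
Route A — deposit ILS, sell forward: 1,800,000 × 1.072000 × 41.2465 = JPY 79,589,246.40.
Route B — convert at spot, deposit JPY: 1,800,000 × 37.6383 × 1.143200 = JPY 77,450,588.21.
The quoted forward overvalues ILS, so borrow JPY, buy ILS at spot, deposit the ILS at 3.60%, and sell the proceeds forward at 41.2465.
The gap between the two covered legs is JPY 2,138,658.

JPY 2,138,658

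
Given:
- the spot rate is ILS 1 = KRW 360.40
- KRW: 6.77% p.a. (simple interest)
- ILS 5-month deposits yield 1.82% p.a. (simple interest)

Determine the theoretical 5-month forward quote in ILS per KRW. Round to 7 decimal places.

T = 5/12 years.
KRW accumulates by 1 + 0.0677×5/12 = 1.0282083.
ILS growth factor: 1 + 0.0182×5/12 = 1.0075833.
So F = 360.4 × 1.0282083 / 1.0075833 = 367.7773 (KRW/ILS).
Quoted the other way: 1/367.7773 = 0.0027190 ILS per KRW.

0.0027190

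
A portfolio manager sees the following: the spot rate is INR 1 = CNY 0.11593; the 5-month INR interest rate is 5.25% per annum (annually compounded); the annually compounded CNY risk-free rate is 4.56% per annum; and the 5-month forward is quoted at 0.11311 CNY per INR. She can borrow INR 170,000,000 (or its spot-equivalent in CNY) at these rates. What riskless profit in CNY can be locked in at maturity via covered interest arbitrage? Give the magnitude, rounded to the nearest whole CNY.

CNY 434,631

T = 5/12 years.
Invest the INR and cover forward: 170,000,000 × 1.021549017 × 0.11311 = CNY 19,643,059.58.
Convert at spot and invest in CNY: 170,000,000 × 0.11593 × 1.0187532082 = CNY 20,077,690.10.
The quoted forward undervalues INR, so borrow INR, convert to CNY at spot, deposit the CNY at 4.56%, and buy INR forward at 0.11311 to cover the loan.
Arbitrage profit = |19,643,059.58 − 20,077,690.10| = CNY 434,631.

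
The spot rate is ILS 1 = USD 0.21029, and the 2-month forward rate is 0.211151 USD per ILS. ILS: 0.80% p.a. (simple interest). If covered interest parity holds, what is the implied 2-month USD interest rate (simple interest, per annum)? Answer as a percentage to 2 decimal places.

T = 2/12 years.
F/S = 0.211151/0.21029 = 1.0040943 = (growth of USD) / (growth of ILS).
ILS growth factor: 1 + 0.0080×2/12 = 1.0013333.
So the USD growth factor = 1.0054331.
r = (1.0054331 − 1)/(2/12) = 0.032599 → 3.26%.

3.26%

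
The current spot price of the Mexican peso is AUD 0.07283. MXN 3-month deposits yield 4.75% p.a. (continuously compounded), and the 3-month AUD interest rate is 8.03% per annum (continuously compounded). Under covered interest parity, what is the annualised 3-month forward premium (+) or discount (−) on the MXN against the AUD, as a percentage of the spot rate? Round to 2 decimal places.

+3.29%

T = 3/12 years.
F = S · g_AUD/g_MXN = 0.07283 × 1.0202779/1.0119458 = 0.07342966.
Annualised premium = (F − S)/S × (1/T) = (0.07342966 − 0.07283)/0.07283 ÷ (3/12) = 3.29%.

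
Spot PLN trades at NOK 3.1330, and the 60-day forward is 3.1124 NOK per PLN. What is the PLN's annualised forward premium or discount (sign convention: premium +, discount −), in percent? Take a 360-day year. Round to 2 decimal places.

T = 60/360 years.
PLN trades forward at -0.65752% vs spot over the period.
Annualise by dividing by T: -0.0065752 / (60/360) = -0.039451 → -3.95%.

-3.95%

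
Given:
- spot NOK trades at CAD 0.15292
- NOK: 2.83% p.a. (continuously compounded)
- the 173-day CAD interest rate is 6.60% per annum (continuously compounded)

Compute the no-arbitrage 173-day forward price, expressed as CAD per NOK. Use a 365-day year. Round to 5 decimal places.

0.15568

T = 173/365 years.
CAD growth factor: e^(0.0660×173/365) = 1.0317766.
Growth of 1 NOK over T: e^(0.0283×173/365) = 1.0135038.
So F = 0.15292 × 1.0317766 / 1.0135038 = 0.1556770 (CAD/NOK).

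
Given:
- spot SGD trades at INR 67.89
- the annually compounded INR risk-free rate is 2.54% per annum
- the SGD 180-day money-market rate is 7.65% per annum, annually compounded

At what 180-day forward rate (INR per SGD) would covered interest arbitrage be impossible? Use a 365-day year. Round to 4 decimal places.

T = 180/365 years.
INR growth factor: (1 + 0.0254)^(180/365) = 1.01244641.
Growth of 1 SGD over T: (1 + 0.0765)^(180/365) = 1.03702146.
Forward (INR per SGD) = 67.89 × 1.01244641 / 1.03702146 = 66.281161.

66.2812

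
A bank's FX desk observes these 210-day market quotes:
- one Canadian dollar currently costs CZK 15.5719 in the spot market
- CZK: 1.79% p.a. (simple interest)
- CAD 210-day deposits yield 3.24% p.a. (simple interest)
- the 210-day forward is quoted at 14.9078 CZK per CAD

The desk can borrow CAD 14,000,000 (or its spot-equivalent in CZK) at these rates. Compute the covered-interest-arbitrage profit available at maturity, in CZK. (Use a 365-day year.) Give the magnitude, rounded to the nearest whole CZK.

CZK 7,652,001

T = 210/365 years.
Keep in CAD, deliver into the forward: 14,000,000·1.01864109589·14.9078 = CZK 212,599,768.21.
Swap to CZK now, deposit: 14,000,000·15.5719·1.01029863014 = CZK 220,251,769.34.
The quoted forward undervalues CAD, so borrow CAD, convert to CZK at spot, deposit the CZK at 1.79%, and buy CAD forward at 14.9078 to cover the loan.
Profit = 220,251,769.34 − 212,599,768.21 = CZK 7,652,001.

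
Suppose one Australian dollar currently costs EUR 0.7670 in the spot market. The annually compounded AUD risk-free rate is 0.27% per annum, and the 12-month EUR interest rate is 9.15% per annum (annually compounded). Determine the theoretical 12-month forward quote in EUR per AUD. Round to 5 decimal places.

T = 1 year.
Growth of 1 EUR over T: (1 + 0.0915)^1 = 1.091500.
Growth of 1 AUD over T: (1 + 0.0027)^1 = 1.002700.
So F = 0.767 × 1.091500 / 1.002700 = 0.8349262 (EUR/AUD).

0.83493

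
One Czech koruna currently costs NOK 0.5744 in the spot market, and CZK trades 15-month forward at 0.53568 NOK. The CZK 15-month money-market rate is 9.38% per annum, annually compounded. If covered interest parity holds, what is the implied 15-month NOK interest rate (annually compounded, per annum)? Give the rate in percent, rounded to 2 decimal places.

T = 15/12 years.
By CIP, F/S equals the NOK-to-CZK growth ratio: 0.53568/0.5744 = 0.9325905.
The CZK side grows by (1 + 0.0938)^(15/12) = 1.1185938.
So the NOK growth factor = 1.043190.
r = 1.043190^(12/15) − 1 = 0.034405 → 3.44%.

3.44%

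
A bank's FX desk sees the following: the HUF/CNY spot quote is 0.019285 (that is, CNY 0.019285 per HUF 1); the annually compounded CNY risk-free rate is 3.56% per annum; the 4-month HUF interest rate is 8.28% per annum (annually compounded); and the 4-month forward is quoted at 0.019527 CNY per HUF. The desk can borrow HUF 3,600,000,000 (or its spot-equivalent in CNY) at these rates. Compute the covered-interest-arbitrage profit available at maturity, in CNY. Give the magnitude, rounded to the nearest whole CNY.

T = 4/12 years.
Invest the HUF and cover forward: 3,600,000,000 × 1.0268714571 × 0.019527 = CNY 72,186,188.19.
Convert at spot and invest in CNY: 3,600,000,000 × 0.019285 × 1.0117285695 = CNY 70,240,267.67.
The quoted forward overvalues HUF, so borrow CNY, buy HUF at spot, deposit the HUF at 8.28%, and sell the proceeds forward at 0.019527.
The gap between the two covered legs is CNY 1,945,921.

CNY 1,945,921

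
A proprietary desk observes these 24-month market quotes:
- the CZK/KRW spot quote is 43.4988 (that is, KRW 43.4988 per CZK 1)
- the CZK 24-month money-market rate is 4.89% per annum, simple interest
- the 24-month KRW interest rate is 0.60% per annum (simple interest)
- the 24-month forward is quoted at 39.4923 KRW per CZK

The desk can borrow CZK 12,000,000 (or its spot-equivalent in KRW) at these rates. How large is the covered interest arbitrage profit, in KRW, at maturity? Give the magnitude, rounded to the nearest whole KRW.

KRW 7,993,664

T = 2 years.
Keep in CZK, deliver into the forward: 12,000,000·1.097800·39.4923 = KRW 520,255,763.28.
Swap to KRW now, deposit: 12,000,000·43.4988·1.012000 = KRW 528,249,427.20.
The quoted forward undervalues CZK, so borrow CZK, convert to KRW at spot, deposit the KRW at 0.60%, and buy CZK forward at 39.4923 to cover the loan.
Profit = 528,249,427.20 − 520,255,763.28 = KRW 7,993,664.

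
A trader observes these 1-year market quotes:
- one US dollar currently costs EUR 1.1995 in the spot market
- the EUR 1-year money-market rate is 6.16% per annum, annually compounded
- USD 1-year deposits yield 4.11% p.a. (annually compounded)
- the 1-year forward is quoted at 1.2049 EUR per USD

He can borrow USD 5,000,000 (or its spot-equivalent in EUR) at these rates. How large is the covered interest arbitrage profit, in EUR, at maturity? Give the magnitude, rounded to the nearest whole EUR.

T = 1 year.
Keep in USD, deliver into the forward: 5,000,000·1.041100·1.2049 = EUR 6,272,106.95.
Swap to EUR now, deposit: 5,000,000·1.1995·1.061600 = EUR 6,366,946.00.
The quoted forward undervalues USD, so borrow USD, convert to EUR at spot, deposit the EUR at 6.16%, and buy USD forward at 1.2049 to cover the loan.
The gap between the two covered legs is EUR 94,839.

EUR 94,839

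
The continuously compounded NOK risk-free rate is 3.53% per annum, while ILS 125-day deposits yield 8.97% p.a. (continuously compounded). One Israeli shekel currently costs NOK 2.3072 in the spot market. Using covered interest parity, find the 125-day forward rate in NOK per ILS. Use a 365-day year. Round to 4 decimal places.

2.2646

T = 125/365 years.
Growth of 1 NOK over T: e^(0.0353×125/365) = 1.0121624.
Growth of 1 ILS over T: e^(0.0897×125/365) = 1.0311959.
So F = 2.3072 × 1.0121624 / 1.0311959 = 2.264614 (NOK/ILS).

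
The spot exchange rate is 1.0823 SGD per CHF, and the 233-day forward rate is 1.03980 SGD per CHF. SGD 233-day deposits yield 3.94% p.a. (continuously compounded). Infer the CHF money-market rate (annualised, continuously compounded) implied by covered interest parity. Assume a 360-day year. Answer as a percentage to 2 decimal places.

T = 233/360 years.
By CIP, F/S equals the SGD-to-CHF growth ratio: 1.0398/1.0823 = 0.9607318.
The SGD side grows by e^(0.0394×233/360) = 1.0258285.
Hence g_CHF = 1.0677574.
r = ln(1.0677574)/(233/360) = 0.101295 → 10.13%.

10.13%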